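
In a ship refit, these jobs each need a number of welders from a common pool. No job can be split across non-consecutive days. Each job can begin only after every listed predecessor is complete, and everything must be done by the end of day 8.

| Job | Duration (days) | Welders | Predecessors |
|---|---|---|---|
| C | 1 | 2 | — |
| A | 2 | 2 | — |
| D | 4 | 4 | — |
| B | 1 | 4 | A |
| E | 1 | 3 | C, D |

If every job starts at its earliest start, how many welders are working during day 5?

At early start, day 5 has: E.
Demand: 3 = 3.

3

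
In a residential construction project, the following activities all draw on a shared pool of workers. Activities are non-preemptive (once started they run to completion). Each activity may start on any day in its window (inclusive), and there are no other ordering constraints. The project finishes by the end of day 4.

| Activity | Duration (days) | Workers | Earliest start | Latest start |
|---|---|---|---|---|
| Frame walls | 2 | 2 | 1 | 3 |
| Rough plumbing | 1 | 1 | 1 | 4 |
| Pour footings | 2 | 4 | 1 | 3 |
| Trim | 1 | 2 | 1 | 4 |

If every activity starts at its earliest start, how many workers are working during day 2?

At early start, day 2 has: Frame walls, Pour footings.
Demand: 2 + 4 = 6.

6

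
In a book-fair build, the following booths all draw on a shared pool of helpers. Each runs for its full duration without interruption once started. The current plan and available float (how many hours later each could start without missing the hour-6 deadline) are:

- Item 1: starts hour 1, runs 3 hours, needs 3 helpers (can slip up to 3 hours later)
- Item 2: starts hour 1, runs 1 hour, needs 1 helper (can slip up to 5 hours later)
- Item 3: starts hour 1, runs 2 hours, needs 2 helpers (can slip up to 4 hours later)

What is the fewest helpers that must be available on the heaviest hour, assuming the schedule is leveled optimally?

3

Early-start (Item 1@1, Item 2@1, Item 3@1) gives peak 6: h1:6  h2:5  h3:3  h4:0  h5:0  h6:0.
Shift Item 2→4, Item 3→4.
Schedule Item 1@1, Item 2@4, Item 3@4: h1:3  h2:3  h3:3  h4:3  h5:2  h6:0 — peak 3.
Total helper-hours = 14 over 6 hours ⇒ peak ≥ ⌈14/6⌉ = 3, so 3 is optimal.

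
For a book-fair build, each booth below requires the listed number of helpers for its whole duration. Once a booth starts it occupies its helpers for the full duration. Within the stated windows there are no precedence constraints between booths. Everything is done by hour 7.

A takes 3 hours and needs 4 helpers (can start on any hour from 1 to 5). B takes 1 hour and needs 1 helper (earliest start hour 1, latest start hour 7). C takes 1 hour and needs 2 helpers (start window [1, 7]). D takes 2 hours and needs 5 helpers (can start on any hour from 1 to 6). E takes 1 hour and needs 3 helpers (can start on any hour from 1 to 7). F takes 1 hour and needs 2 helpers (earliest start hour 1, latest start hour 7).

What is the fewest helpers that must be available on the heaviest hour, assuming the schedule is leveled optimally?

5

Early-start (A@1, B@1, C@1, D@1, E@1, F@1) gives peak 17: h1:17  h2:9  h3:4  h4:0  h5:0  h6:0  h7:0.
Shift C→4, D→5, E→4, F→7.
Schedule A@1, B@1, C@4, D@5, E@4, F@7: h1:5  h2:4  h3:4  h4:5  h5:5  h6:5  h7:2 — peak 5.
Total helper-hours = 30 over 7 hours ⇒ peak ≥ ⌈30/7⌉ = 5, so 5 is optimal.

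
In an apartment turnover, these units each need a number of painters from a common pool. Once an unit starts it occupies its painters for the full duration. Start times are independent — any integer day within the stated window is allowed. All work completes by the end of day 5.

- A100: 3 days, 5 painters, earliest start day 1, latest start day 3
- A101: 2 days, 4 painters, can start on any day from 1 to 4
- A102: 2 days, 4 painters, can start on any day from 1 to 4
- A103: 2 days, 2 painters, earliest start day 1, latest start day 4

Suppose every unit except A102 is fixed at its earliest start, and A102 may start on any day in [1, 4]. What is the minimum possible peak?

11

A102@1: d1:15  d2:15  d3:5  d4:0  d5:0 → peak 15
A102@2: d1:11  d2:15  d3:9  d4:0  d5:0 → peak 15
A102@3: d1:11  d2:11  d3:9  d4:4  d5:0 → peak 11
A102@4: d1:11  d2:11  d3:5  d4:4  d5:4 → peak 11
Best is A102@3, peak 11.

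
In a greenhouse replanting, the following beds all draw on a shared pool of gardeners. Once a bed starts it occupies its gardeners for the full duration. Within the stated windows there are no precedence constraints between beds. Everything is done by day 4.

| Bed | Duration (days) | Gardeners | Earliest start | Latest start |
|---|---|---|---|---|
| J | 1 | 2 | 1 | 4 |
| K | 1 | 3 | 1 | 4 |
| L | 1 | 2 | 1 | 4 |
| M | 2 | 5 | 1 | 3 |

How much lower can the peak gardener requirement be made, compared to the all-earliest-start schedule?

7

Early-start peak: d1:12  d2:5  d3:0  d4:0 ⇒ 12.
Leveled (J@1, K@1, L@2, M@3): d1:5  d2:2  d3:5  d4:5 ⇒ 5.
Reduction 12 − 5 = 7.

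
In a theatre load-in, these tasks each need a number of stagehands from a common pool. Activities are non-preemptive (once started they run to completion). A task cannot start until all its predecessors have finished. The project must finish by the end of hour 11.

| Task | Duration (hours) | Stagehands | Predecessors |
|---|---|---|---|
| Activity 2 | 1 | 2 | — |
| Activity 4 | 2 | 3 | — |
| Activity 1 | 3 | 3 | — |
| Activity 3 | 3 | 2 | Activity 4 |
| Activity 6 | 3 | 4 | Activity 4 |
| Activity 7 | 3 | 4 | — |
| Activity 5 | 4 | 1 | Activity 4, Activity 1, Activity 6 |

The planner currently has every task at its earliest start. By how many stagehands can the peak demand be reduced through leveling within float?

7

Early-start peak: h1:12  h2:10  h3:13  h4:6  h5:6  h6:1  h7:1  h8:1  h9:1  h10:0  h11:0 ⇒ 13.
Leveled (Activity 2@1, Activity 4@1, Activity 1@2, Activity 3@3, Activity 6@5, Activity 7@8, Activity 5@8): h1:5  h2:6  h3:5  h4:5  h5:6  h6:4  h7:4  h8:5  h9:5  h10:5  h11:1 ⇒ 6.
Reduction 13 − 6 = 7.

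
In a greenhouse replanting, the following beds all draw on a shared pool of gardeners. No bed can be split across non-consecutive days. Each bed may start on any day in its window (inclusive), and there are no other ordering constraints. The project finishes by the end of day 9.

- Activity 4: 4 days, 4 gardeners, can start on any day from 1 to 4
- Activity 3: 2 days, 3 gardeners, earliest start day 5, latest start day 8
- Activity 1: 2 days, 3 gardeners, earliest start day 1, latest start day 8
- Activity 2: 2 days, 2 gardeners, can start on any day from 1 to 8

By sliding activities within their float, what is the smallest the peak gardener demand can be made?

Early-start (Activity 4@1, Activity 3@5, Activity 1@1, Activity 2@1) gives peak 9: d1:9  d2:9  d3:4  d4:4  d5:3  d6:3  d7:0  d8:0  d9:0.
Shift Activity 1→7, Activity 2→5.
Schedule Activity 4@1, Activity 3@5, Activity 1@7, Activity 2@5: d1:4  d2:4  d3:4  d4:4  d5:5  d6:5  d7:3  d8:3  d9:0 — peak 5.

5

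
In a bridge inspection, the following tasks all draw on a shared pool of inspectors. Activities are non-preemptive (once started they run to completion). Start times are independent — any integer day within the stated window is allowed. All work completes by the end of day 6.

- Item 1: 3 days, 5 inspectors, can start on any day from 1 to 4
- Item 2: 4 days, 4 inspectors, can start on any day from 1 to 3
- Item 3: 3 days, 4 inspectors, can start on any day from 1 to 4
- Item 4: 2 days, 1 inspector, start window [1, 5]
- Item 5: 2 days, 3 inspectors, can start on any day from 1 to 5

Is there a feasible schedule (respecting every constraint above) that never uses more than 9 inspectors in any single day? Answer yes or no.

yes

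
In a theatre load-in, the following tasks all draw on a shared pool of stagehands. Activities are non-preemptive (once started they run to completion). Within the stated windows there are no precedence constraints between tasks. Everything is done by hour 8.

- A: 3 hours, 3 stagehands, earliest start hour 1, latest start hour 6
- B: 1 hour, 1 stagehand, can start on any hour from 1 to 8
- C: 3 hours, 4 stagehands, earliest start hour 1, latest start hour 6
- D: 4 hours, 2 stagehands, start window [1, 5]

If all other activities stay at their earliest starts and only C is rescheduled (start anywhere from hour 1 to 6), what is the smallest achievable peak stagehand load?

6

C@1: h1:10  h2:9  h3:9  h4:2  h5:0  h6:0  h7:0  h8:0 → peak 10
C@2: h1:6  h2:9  h3:9  h4:6  h5:0  h6:0  h7:0  h8:0 → peak 9
C@3: h1:6  h2:5  h3:9  h4:6  h5:4  h6:0  h7:0  h8:0 → peak 9
C@4: h1:6  h2:5  h3:5  h4:6  h5:4  h6:4  h7:0  h8:0 → peak 6
C@5: h1:6  h2:5  h3:5  h4:2  h5:4  h6:4  h7:4  h8:0 → peak 6
C@6: h1:6  h2:5  h3:5  h4:2  h5:0  h6:4  h7:4  h8:4 → peak 6
Best is C@4, peak 6.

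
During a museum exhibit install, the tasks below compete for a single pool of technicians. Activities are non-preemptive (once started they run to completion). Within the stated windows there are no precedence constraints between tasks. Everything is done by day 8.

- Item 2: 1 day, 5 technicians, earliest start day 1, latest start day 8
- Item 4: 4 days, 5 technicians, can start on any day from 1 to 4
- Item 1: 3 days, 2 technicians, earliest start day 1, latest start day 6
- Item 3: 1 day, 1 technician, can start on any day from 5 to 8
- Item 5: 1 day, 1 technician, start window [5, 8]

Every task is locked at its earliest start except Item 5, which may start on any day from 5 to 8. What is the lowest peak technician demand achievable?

12

Item 5@5: d1:12  d2:7  d3:7  d4:5  d5:2  d6:0  d7:0  d8:0 → peak 12
Item 5@6: d1:12  d2:7  d3:7  d4:5  d5:1  d6:1  d7:0  d8:0 → peak 12
Item 5@7: d1:12  d2:7  d3:7  d4:5  d5:1  d6:0  d7:1  d8:0 → peak 12
Item 5@8: d1:12  d2:7  d3:7  d4:5  d5:1  d6:0  d7:0  d8:1 → peak 12
Best is Item 5@5, peak 12.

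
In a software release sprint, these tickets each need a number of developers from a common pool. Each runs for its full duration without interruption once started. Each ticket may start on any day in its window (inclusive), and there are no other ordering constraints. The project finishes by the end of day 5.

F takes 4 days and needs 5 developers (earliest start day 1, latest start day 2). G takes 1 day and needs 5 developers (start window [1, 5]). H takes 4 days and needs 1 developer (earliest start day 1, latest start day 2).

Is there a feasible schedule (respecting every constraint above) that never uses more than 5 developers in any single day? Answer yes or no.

no

Total developer-days = 29; over 5 days the average is 29/5 > 5, so some day must exceed 5.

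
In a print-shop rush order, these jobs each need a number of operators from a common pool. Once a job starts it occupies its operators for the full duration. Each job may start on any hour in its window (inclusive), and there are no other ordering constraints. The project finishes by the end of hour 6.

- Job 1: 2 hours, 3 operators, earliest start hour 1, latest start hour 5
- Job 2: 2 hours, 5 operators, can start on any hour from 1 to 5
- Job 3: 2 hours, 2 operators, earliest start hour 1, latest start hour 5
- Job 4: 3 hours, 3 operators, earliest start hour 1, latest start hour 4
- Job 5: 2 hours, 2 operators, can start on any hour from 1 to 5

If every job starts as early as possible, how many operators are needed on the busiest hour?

Early-start schedule: Job 1@1, Job 2@1, Job 3@1, Job 4@1, Job 5@1.
Load per hour: hour 1: 15, hour 2: 15, hour 3: 3, hour 4: 0, hour 5: 0, hour 6: 0.
Peak is 15.

15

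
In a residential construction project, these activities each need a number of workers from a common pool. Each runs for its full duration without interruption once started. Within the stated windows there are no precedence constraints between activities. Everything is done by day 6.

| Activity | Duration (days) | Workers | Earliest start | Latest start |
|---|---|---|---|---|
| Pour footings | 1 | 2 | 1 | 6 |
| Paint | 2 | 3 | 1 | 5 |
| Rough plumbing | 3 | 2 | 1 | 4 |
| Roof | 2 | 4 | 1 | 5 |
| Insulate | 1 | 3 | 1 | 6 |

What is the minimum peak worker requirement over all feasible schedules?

Early-start (Pour footings@1, Paint@1, Rough plumbing@1, Roof@1, Insulate@1) gives peak 14: d1:14  d2:9  d3:2  d4:0  d5:0  d6:0.
Shift Rough plumbing→2, Roof→5, Insulate→3.
Schedule Pour footings@1, Paint@1, Rough plumbing@2, Roof@5, Insulate@3: d1:5  d2:5  d3:5  d4:2  d5:4  d6:4 — peak 5.
Total worker-days = 25 over 6 days ⇒ peak ≥ ⌈25/6⌉ = 5, so 5 is optimal.

5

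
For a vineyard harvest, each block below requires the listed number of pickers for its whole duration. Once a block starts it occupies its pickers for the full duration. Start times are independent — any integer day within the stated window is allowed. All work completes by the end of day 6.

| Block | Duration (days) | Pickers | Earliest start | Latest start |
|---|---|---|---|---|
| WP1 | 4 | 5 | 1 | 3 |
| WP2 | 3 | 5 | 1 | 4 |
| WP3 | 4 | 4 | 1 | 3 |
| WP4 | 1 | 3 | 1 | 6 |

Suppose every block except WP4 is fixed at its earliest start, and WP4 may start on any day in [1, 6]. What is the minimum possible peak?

WP4@1: d1:17  d2:14  d3:14  d4:9  d5:0  d6:0 → peak 17
WP4@2: d1:14  d2:17  d3:14  d4:9  d5:0  d6:0 → peak 17
WP4@3: d1:14  d2:14  d3:17  d4:9  d5:0  d6:0 → peak 17
WP4@4: d1:14  d2:14  d3:14  d4:12  d5:0  d6:0 → peak 14
WP4@5: d1:14  d2:14  d3:14  d4:9  d5:3  d6:0 → peak 14
WP4@6: d1:14  d2:14  d3:14  d4:9  d5:0  d6:3 → peak 14
Best is WP4@4, peak 14.

14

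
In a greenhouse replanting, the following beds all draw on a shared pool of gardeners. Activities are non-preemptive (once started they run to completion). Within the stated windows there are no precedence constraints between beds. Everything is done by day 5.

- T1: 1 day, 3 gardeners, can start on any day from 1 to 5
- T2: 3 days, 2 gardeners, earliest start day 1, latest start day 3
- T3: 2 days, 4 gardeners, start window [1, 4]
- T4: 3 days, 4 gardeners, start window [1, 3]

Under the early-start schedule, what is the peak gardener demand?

13

Early-start schedule: T1@1, T2@1, T3@1, T4@1.
Load per day: day 1: 13, day 2: 10, day 3: 6, day 4: 0, day 5: 0.
Peak is 13.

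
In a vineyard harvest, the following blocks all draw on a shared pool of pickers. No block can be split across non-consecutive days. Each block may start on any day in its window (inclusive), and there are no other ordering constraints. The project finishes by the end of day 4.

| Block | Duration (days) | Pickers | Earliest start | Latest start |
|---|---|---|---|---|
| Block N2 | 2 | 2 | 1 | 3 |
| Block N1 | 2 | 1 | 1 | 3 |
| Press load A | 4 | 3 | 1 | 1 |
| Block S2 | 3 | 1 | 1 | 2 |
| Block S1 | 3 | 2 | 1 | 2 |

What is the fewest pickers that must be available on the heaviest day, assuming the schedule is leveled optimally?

Early-start (Block N2@1, Block N1@1, Press load A@1, Block S2@1, Block S1@1) gives peak 9: d1:9  d2:9  d3:6  d4:3.
Shift Block N1→3.
Schedule Block N2@1, Block N1@3, Press load A@1, Block S2@1, Block S1@1: d1:8  d2:8  d3:7  d4:4 — peak 8.

8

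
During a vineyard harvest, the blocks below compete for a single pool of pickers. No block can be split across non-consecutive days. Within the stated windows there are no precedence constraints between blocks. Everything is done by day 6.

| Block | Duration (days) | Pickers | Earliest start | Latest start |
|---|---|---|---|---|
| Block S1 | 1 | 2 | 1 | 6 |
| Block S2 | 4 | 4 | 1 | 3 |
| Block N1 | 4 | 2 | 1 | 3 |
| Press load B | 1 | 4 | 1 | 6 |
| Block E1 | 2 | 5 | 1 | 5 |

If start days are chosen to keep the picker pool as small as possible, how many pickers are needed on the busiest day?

8

Early-start (Block S1@1, Block S2@1, Block N1@1, Press load B@1, Block E1@1) gives peak 17: d1:17  d2:11  d3:6  d4:6  d5:0  d6:0.
Shift Block N1→3, Press load B→2, Block E1→5.
Schedule Block S1@1, Block S2@1, Block N1@3, Press load B@2, Block E1@5: d1:6  d2:8  d3:6  d4:6  d5:7  d6:7 — peak 8.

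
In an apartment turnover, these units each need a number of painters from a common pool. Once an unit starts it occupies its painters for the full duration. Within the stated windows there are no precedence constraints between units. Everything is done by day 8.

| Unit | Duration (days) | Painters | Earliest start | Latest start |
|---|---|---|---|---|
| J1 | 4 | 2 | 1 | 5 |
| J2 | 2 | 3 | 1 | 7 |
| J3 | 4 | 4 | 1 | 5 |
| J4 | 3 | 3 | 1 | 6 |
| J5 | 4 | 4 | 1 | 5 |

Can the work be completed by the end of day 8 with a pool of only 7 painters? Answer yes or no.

no

The minimum achievable peak is 8; 7 < 8, so no feasible schedule stays within the cap.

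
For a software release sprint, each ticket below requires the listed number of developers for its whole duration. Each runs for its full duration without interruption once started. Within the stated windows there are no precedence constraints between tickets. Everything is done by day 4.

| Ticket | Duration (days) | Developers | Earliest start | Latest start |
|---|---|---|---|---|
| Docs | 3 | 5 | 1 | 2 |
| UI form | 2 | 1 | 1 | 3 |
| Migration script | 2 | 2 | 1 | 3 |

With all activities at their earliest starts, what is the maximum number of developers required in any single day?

8

Early-start schedule: Docs@1, UI form@1, Migration script@1.
Load per day: day 1: 8, day 2: 8, day 3: 5, day 4: 0.
Peak is 8.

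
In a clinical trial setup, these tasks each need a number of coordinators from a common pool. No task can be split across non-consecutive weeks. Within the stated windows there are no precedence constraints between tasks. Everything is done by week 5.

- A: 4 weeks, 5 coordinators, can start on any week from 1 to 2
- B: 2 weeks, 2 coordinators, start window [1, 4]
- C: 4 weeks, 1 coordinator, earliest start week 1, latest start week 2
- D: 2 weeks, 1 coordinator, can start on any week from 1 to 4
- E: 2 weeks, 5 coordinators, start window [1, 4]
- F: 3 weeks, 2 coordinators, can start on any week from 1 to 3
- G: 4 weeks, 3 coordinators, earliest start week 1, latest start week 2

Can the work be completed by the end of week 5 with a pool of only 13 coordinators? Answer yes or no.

The minimum achievable peak is 14; 13 < 14, so no feasible schedule stays within the cap.

no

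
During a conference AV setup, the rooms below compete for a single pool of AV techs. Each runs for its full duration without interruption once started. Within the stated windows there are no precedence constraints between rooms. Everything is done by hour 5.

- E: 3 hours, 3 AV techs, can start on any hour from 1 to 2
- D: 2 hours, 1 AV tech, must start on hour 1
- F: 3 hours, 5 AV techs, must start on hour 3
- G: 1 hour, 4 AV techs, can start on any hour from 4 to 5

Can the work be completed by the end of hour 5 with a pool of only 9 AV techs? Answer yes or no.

yes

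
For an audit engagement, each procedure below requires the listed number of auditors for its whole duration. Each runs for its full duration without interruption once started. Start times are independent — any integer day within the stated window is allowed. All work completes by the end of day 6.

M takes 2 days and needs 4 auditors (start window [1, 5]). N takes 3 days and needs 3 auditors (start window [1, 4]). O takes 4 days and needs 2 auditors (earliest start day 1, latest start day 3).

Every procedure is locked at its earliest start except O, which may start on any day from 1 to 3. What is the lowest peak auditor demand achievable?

O@1: d1:9  d2:9  d3:5  d4:2  d5:0  d6:0 → peak 9
O@2: d1:7  d2:9  d3:5  d4:2  d5:2  d6:0 → peak 9
O@3: d1:7  d2:7  d3:5  d4:2  d5:2  d6:2 → peak 7
Best is O@3, peak 7.

7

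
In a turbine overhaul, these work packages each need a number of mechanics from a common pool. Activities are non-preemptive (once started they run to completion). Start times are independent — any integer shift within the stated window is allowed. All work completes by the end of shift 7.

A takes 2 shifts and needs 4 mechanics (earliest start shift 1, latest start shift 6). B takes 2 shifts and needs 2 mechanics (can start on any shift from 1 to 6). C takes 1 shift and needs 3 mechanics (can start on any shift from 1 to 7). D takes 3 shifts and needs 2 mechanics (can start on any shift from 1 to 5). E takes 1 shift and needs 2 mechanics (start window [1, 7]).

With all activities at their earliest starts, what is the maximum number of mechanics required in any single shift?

Early-start schedule: A@1, B@1, C@1, D@1, E@1.
Load per shift: shift 1: 13, shift 2: 8, shift 3: 2, shift 4: 0, shift 5: 0, shift 6: 0, shift 7: 0.
Peak is 13.

13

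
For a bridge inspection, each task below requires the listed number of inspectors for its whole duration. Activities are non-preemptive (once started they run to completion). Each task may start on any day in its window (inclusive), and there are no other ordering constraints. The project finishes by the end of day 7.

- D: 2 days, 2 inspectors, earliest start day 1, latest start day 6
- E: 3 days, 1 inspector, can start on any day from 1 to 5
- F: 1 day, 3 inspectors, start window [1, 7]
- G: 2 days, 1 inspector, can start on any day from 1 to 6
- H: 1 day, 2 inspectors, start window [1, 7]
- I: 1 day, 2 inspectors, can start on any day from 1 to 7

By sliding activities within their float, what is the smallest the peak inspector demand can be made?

Early-start (D@1, E@1, F@1, G@1, H@1, I@1) gives peak 11: d1:11  d2:4  d3:1  d4:0  d5:0  d6:0  d7:0.
Shift F→4, G→5, H→3, I→5.
Schedule D@1, E@1, F@4, G@5, H@3, I@5: d1:3  d2:3  d3:3  d4:3  d5:3  d6:1  d7:0 — peak 3.
Total inspector-days = 16 over 7 days ⇒ peak ≥ ⌈16/7⌉ = 3, so 3 is optimal.

3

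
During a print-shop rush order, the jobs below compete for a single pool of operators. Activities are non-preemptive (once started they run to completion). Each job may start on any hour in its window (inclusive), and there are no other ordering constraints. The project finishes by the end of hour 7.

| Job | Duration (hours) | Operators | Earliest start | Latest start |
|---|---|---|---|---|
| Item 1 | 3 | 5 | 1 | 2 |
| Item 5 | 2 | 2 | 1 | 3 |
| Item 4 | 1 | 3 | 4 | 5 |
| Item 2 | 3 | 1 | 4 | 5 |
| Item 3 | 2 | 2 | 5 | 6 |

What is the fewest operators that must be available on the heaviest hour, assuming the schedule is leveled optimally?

Schedule Item 1@1, Item 5@1, Item 4@4, Item 2@4, Item 3@5: h1:7  h2:7  h3:5  h4:4  h5:3  h6:3  h7:0 — peak 7.

7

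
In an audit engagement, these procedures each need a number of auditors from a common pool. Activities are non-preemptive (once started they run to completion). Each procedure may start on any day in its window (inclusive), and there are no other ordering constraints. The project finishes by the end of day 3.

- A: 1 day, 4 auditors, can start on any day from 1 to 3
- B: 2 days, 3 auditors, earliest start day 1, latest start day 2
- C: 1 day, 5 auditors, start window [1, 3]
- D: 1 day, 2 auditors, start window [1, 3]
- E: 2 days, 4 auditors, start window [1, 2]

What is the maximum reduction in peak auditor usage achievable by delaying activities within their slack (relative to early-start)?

9

Early-start peak: d1:18  d2:7  d3:0 ⇒ 18.
Leveled (A@1, B@1, C@3, D@1, E@2): d1:9  d2:7  d3:9 ⇒ 9.
Reduction 18 − 9 = 9.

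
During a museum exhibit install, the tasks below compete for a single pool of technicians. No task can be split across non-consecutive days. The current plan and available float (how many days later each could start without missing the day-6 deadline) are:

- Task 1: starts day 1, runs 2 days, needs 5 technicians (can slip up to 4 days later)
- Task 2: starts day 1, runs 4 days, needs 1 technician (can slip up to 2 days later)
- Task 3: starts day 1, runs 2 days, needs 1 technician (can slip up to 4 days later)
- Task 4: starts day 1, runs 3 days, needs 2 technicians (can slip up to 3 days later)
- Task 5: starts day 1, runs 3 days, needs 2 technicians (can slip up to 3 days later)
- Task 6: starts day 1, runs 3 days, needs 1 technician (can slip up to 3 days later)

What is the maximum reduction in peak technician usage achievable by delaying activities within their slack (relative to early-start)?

Early-start peak: d1:12  d2:12  d3:6  d4:1  d5:0  d6:0 ⇒ 12.
Leveled (Task 1@1, Task 2@1, Task 3@5, Task 4@3, Task 5@3, Task 6@3): d1:6  d2:6  d3:6  d4:6  d5:6  d6:1 ⇒ 6.
Reduction 12 − 6 = 6.

6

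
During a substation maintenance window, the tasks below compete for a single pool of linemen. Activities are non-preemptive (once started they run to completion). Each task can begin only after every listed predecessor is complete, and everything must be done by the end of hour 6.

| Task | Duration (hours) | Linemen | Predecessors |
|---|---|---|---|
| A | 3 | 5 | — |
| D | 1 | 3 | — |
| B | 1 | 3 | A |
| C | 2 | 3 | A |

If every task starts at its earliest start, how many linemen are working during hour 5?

At early start, hour 5 has: C.
Demand: 3 = 3.

3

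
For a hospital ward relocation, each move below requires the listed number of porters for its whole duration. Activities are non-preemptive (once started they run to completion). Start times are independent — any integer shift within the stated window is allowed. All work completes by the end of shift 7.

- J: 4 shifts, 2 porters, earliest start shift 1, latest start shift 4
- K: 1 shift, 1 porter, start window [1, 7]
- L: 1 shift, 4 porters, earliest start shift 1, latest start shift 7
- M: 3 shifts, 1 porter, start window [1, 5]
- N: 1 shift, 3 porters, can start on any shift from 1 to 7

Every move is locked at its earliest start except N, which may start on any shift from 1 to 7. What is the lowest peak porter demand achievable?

8

N@1: s1:11  s2:3  s3:3  s4:2  s5:0  s6:0  s7:0 → peak 11
N@2: s1:8  s2:6  s3:3  s4:2  s5:0  s6:0  s7:0 → peak 8
N@3: s1:8  s2:3  s3:6  s4:2  s5:0  s6:0  s7:0 → peak 8
N@4: s1:8  s2:3  s3:3  s4:5  s5:0  s6:0  s7:0 → peak 8
N@5: s1:8  s2:3  s3:3  s4:2  s5:3  s6:0  s7:0 → peak 8
N@6: s1:8  s2:3  s3:3  s4:2  s5:0  s6:3  s7:0 → peak 8
N@7: s1:8  s2:3  s3:3  s4:2  s5:0  s6:0  s7:3 → peak 8
Best is N@2, peak 8.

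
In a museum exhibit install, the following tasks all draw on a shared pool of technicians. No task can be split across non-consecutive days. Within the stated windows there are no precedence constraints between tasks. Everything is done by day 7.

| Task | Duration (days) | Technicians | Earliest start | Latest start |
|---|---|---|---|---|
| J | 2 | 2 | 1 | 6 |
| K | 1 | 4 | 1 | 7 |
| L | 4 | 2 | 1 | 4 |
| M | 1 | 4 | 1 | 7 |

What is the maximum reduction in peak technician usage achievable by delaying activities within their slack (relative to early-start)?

8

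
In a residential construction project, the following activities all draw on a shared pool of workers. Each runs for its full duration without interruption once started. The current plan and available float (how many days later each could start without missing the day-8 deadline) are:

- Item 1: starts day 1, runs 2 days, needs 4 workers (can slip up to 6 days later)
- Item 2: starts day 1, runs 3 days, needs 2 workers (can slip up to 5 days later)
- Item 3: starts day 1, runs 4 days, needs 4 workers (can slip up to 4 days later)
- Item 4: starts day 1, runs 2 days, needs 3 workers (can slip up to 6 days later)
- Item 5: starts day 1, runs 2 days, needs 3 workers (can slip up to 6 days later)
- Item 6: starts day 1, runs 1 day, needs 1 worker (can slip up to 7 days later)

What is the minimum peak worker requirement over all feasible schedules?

6

Early-start (Item 1@1, Item 2@1, Item 3@1, Item 4@1, Item 5@1, Item 6@1) gives peak 17: d1:17  d2:16  d3:6  d4:4  d5:0  d6:0  d7:0  d8:0.
Shift Item 3→3, Item 4→7, Item 5→7, Item 6→4.
Schedule Item 1@1, Item 2@1, Item 3@3, Item 4@7, Item 5@7, Item 6@4: d1:6  d2:6  d3:6  d4:5  d5:4  d6:4  d7:6  d8:6 — peak 6.
Total worker-days = 43 over 8 days ⇒ peak ≥ ⌈43/8⌉ = 6, so 6 is optimal.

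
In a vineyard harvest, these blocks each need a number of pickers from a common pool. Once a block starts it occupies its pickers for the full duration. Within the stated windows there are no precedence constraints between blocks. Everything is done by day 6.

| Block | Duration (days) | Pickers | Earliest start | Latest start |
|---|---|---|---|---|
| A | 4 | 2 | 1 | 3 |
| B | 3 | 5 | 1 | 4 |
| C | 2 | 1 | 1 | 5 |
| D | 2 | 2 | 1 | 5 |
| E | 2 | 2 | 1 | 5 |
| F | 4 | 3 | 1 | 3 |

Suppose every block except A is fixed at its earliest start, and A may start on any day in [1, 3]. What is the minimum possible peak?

13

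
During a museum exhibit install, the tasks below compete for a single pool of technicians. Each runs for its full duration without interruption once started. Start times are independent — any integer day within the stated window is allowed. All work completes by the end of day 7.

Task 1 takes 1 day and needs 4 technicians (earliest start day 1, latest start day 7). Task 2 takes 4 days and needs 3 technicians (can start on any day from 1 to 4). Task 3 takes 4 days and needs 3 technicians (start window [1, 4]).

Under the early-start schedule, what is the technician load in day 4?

6

At early start, day 4 has: Task 2, Task 3.
Demand: 3 + 3 = 6.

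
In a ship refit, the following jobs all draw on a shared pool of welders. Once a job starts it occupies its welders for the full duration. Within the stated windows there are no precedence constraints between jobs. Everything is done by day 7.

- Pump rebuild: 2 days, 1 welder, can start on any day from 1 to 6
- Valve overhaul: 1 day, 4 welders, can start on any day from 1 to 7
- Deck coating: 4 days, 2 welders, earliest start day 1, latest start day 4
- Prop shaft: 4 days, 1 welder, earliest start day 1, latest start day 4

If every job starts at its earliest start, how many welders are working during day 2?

4

At early start, day 2 has: Pump rebuild, Deck coating, Prop shaft.
Demand: 1 + 2 + 1 = 4.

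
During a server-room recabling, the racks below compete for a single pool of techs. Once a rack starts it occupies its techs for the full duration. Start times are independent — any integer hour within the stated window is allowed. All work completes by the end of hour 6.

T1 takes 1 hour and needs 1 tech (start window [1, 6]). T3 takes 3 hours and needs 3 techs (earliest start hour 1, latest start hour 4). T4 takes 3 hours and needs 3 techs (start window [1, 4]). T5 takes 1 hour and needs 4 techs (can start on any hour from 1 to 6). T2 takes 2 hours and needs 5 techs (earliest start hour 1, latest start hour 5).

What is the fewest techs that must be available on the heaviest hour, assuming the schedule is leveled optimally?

6

Early-start (T1@1, T3@1, T4@1, T5@1, T2@1) gives peak 16: h1:16  h2:11  h3:6  h4:0  h5:0  h6:0.
Shift T3→2, T4→2, T2→5.
Schedule T1@1, T3@2, T4@2, T5@1, T2@5: h1:5  h2:6  h3:6  h4:6  h5:5  h6:5 — peak 6.
Total tech-hours = 33 over 6 hours ⇒ peak ≥ ⌈33/6⌉ = 6, so 6 is optimal.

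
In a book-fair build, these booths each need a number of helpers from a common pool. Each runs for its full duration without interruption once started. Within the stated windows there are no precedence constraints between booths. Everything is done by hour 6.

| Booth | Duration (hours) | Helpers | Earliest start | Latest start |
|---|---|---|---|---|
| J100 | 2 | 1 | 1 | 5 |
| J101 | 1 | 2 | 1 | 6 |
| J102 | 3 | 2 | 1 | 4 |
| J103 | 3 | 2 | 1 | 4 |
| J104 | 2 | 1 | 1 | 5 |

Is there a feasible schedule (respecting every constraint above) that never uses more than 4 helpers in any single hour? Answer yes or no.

yes

Schedule J100@1, J101@1, J102@2, J103@3, J104@1: h1:4  h2:4  h3:4  h4:4  h5:2  h6:0 — peak 4 ≤ 4.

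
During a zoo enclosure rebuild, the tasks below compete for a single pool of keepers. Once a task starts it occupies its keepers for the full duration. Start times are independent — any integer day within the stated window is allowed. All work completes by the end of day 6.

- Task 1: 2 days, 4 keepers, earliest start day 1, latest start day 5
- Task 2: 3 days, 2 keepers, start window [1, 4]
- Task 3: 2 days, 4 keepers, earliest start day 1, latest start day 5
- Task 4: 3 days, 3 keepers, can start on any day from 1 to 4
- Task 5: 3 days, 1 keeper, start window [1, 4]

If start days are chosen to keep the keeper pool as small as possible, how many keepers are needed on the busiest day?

7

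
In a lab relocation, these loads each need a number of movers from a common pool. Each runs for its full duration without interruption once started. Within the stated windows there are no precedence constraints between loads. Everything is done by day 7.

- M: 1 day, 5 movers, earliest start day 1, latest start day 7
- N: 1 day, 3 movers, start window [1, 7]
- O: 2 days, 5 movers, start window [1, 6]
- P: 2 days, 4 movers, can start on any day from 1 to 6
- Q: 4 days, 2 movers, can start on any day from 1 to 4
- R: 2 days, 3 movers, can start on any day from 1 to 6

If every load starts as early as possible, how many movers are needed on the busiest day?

Early-start schedule: M@1, N@1, O@1, P@1, Q@1, R@1.
Load per day: day 1: 22, day 2: 14, day 3: 2, day 4: 2, day 5: 0, day 6: 0, day 7: 0.
Peak is 22.

22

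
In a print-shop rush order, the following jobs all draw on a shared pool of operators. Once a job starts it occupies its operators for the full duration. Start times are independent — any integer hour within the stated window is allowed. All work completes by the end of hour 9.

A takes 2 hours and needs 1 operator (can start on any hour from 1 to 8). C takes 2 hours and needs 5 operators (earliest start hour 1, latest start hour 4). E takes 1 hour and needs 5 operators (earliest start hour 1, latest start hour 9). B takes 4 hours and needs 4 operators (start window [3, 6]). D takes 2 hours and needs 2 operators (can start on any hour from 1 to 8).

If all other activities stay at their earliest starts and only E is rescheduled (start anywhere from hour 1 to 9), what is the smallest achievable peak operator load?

8

E@1: h1:13  h2:8  h3:4  h4:4  h5:4  h6:4  h7:0  h8:0  h9:0 → peak 13
E@2: h1:8  h2:13  h3:4  h4:4  h5:4  h6:4  h7:0  h8:0  h9:0 → peak 13
E@3: h1:8  h2:8  h3:9  h4:4  h5:4  h6:4  h7:0  h8:0  h9:0 → peak 9
E@4: h1:8  h2:8  h3:4  h4:9  h5:4  h6:4  h7:0  h8:0  h9:0 → peak 9
E@5: h1:8  h2:8  h3:4  h4:4  h5:9  h6:4  h7:0  h8:0  h9:0 → peak 9
E@6: h1:8  h2:8  h3:4  h4:4  h5:4  h6:9  h7:0  h8:0  h9:0 → peak 9
E@7: h1:8  h2:8  h3:4  h4:4  h5:4  h6:4  h7:5  h8:0  h9:0 → peak 8
E@8: h1:8  h2:8  h3:4  h4:4  h5:4  h6:4  h7:0  h8:5  h9:0 → peak 8
E@9: h1:8  h2:8  h3:4  h4:4  h5:4  h6:4  h7:0  h8:0  h9:5 → peak 8
Best is E@7, peak 8.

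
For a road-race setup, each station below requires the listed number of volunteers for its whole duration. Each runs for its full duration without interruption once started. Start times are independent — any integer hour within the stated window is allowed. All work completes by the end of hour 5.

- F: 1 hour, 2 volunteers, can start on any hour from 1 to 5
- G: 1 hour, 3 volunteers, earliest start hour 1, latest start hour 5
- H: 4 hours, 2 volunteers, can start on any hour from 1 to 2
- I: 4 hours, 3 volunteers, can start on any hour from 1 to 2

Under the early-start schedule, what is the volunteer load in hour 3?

At early start, hour 3 has: H, I.
Demand: 2 + 3 = 5.

5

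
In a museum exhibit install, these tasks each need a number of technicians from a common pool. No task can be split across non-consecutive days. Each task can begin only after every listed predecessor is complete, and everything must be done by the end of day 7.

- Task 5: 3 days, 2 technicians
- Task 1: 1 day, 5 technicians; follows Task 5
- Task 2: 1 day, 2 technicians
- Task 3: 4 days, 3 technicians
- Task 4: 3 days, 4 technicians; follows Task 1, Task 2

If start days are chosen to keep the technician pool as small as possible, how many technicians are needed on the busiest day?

Schedule Task 5@1, Task 1@4, Task 2@1, Task 3@1, Task 4@5: d1:7  d2:5  d3:5  d4:8  d5:4  d6:4  d7:4 — peak 8.
No arrangement of the 16 feasible schedules does better.

8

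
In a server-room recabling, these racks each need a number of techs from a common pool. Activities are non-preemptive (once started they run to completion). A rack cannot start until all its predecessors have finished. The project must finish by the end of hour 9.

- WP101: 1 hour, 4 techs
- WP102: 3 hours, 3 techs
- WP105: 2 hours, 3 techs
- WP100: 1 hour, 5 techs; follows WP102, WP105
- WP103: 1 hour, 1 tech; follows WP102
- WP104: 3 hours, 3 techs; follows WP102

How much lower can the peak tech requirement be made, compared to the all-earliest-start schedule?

4

Early-start peak: h1:10  h2:6  h3:3  h4:9  h5:3  h6:3  h7:0  h8:0  h9:0 ⇒ 10.
Leveled (WP101@1, WP102@2, WP105@2, WP100@5, WP103@5, WP104@6): h1:4  h2:6  h3:6  h4:3  h5:6  h6:3  h7:3  h8:3  h9:0 ⇒ 6.
Reduction 10 − 6 = 4.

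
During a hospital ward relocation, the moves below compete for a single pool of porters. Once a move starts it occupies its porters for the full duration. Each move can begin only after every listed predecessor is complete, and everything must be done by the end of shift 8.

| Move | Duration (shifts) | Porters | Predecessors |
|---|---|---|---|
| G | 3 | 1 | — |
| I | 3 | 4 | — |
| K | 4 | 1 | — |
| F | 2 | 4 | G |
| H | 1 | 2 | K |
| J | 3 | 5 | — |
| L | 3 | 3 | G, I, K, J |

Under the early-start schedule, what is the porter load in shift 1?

11

At early start, shift 1 has: G, I, K, J.
Demand: 1 + 4 + 1 + 5 = 11.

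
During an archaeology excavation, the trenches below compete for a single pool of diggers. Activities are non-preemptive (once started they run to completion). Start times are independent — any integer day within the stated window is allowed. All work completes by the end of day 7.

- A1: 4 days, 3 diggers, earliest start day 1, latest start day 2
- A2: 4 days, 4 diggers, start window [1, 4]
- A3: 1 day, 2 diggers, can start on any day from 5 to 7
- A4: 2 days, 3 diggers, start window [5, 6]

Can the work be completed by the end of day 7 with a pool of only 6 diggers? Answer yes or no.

The minimum achievable peak is 7; 6 < 7, so no feasible schedule stays within the cap.

no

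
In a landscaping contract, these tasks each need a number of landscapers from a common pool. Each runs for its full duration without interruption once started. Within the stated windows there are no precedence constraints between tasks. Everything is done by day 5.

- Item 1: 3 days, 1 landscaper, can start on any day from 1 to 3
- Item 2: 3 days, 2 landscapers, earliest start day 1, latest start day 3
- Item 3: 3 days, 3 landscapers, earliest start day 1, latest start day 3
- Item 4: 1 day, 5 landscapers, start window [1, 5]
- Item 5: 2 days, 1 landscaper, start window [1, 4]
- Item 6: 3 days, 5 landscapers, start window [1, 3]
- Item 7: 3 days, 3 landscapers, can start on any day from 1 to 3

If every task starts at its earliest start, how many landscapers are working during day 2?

15

At early start, day 2 has: Item 1, Item 2, Item 3, Item 5, Item 6, Item 7.
Demand: 1 + 2 + 3 + 1 + 5 + 3 = 15.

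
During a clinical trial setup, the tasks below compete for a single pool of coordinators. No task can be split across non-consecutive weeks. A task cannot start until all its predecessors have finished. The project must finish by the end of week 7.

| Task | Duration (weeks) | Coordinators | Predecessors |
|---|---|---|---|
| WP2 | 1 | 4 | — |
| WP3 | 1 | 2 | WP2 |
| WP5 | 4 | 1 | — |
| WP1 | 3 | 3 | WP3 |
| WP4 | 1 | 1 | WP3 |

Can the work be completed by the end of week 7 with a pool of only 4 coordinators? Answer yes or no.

Schedule WP2@1, WP3@2, WP5@2, WP1@3, WP4@6: w1:4  w2:3  w3:4  w4:4  w5:4  w6:1  w7:0 — peak 4 ≤ 4.

yes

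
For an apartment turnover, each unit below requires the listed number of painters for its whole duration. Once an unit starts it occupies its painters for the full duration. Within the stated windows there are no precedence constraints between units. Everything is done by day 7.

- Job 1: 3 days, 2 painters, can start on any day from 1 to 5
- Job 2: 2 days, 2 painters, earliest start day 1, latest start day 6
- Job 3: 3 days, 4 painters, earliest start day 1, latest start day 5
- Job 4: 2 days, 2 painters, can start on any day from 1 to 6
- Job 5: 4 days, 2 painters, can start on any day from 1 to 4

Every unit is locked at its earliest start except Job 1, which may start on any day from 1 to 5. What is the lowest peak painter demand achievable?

Job 1@1: d1:12  d2:12  d3:8  d4:2  d5:0  d6:0  d7:0 → peak 12
Job 1@2: d1:10  d2:12  d3:8  d4:4  d5:0  d6:0  d7:0 → peak 12
Job 1@3: d1:10  d2:10  d3:8  d4:4  d5:2  d6:0  d7:0 → peak 10
Job 1@4: d1:10  d2:10  d3:6  d4:4  d5:2  d6:2  d7:0 → peak 10
Job 1@5: d1:10  d2:10  d3:6  d4:2  d5:2  d6:2  d7:2 → peak 10
Best is Job 1@3, peak 10.

10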